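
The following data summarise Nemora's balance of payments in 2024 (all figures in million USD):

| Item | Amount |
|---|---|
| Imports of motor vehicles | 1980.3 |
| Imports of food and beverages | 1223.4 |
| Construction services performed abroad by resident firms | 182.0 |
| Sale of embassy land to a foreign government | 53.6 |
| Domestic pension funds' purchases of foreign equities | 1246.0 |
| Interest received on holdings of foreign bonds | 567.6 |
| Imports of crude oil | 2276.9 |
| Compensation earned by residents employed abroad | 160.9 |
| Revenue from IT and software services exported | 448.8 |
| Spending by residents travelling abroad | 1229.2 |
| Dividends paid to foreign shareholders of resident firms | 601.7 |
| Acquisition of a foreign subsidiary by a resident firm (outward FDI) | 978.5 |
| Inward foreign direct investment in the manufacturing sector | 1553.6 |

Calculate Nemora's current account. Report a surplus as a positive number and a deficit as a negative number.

Goods: -2276.9 - 1223.4 - 1980.3 = -5480.6
Services: 182.0 - 1229.2 + 448.8 = -598.4
Primary income: -601.7 + 567.6 + 160.9 = 126.8
Current account = (-5480.6) + (-598.4) + 126.8 = -5952.2
(Excluded from the current account — capital account: sale of embassy land to a foreign government 53.6; financial account: domestic pension funds' purchases of foreign equities 1246.0, acquisition of a foreign subsidiary by a resident firm (outward FDI) 978.5, inward foreign direct investment in the manufacturing sector 1553.6.)

-5952.2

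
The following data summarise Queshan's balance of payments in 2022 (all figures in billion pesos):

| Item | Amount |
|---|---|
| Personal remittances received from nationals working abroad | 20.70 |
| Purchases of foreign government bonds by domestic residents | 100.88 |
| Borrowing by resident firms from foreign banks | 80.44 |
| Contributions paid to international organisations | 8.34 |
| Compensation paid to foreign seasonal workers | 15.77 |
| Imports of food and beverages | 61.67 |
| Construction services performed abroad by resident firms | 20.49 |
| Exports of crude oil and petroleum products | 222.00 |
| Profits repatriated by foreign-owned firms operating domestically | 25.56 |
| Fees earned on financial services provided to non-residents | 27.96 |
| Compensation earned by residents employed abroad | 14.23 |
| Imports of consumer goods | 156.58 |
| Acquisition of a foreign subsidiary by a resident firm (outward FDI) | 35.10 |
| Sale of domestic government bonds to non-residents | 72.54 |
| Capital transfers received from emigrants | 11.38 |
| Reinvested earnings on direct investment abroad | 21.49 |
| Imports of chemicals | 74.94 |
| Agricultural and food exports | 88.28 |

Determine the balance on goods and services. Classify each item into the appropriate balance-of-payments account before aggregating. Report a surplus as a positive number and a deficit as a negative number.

Goods: -156.58 + 88.28 + 222.00 - 74.94 - 61.67 = 17.09
Services: 20.49 + 27.96 = 48.45
Trade balance = 17.09 + 48.45 = 65.54
(Excluded from the trade balance — secondary income: personal remittances received from nationals working abroad 20.70, contributions paid to international organisations 8.34; financial account: purchases of foreign government bonds by domestic residents 100.88, borrowing by resident firms from foreign banks 80.44, acquisition of a foreign subsidiary by a resident firm (outward FDI) 35.10, sale of domestic government bonds to non-residents 72.54; primary income: compensation paid to foreign seasonal workers 15.77, profits repatriated by foreign-owned firms operating domestically 25.56, compensation earned by residents employed abroad 14.23, reinvested earnings on direct investment abroad 21.49; capital account: capital transfers received from emigrants 11.38.)

65.54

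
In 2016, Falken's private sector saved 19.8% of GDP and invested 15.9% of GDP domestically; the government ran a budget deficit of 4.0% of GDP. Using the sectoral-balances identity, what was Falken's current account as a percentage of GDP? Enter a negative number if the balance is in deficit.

-0.1

By the sectoral-balances identity, CA = (S_private - I) + (T - G).
Private balance = 19.8 - 15.9 = 3.9
Government balance (T - G) = -4.0
CA = 3.9 + (-4.0) = -0.1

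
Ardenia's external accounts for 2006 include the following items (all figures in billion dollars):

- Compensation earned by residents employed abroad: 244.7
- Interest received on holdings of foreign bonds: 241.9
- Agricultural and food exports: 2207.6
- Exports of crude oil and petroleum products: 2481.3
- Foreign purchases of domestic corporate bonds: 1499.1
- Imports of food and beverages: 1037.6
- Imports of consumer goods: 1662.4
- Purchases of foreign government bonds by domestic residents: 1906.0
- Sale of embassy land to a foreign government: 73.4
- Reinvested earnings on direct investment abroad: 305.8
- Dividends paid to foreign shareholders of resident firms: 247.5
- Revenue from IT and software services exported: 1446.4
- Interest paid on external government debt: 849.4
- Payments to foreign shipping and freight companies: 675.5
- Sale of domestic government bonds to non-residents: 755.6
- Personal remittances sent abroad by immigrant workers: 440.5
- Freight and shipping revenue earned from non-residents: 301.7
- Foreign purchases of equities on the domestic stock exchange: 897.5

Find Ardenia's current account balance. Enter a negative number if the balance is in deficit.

Goods: 2481.3 + 2207.6 - 1037.6 - 1662.4 = 1988.9
Services: 301.7 - 675.5 + 1446.4 = 1072.6
Primary income: -247.5 + 244.7 + 241.9 + 305.8 - 849.4 = -304.5
Secondary income: -440.5
Current account = 1988.9 + 1072.6 + (-304.5) + (-440.5) = 2316.5
(Excluded from the current account — financial account: foreign purchases of domestic corporate bonds 1499.1, purchases of foreign government bonds by domestic residents 1906.0, sale of domestic government bonds to non-residents 755.6, foreign purchases of equities on the domestic stock exchange 897.5; capital account: sale of embassy land to a foreign government 73.4.)

2316.5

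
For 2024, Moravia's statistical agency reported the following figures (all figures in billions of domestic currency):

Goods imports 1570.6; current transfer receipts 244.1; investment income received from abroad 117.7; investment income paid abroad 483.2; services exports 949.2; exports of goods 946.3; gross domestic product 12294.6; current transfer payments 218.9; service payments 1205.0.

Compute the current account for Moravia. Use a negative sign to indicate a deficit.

Goods balance = 946.3 - 1570.6 = -624.3
Services balance = 949.2 - 1205.0 = -255.8
Trade balance (goods + services) = -624.3 + (-255.8) = -880.1
Net primary income = 117.7 - 483.2 = -365.5
Net secondary income = 244.1 - 218.9 = 25.2
Current account = -880.1 + (-365.5) + 25.2 = -1220.4

-1220.4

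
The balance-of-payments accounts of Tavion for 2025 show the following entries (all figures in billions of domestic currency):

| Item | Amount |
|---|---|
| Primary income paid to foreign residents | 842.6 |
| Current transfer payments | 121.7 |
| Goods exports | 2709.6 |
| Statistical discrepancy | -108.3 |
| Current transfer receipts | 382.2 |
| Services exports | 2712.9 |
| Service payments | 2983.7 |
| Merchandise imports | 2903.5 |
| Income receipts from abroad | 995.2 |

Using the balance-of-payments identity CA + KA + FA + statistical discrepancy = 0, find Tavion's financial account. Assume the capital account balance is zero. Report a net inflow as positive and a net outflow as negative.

159.9

Goods balance = 2709.6 - 2903.5 = -193.9
Services balance = 2712.9 - 2983.7 = -270.8
Trade balance (goods + services) = -193.9 + (-270.8) = -464.7
Net primary income = 995.2 - 842.6 = 152.6
Net secondary income = 382.2 - 121.7 = 260.5
Current account = -464.7 + 152.6 + 260.5 = -51.6
Financial account = -(-51.6 + (-108.3)) = 159.9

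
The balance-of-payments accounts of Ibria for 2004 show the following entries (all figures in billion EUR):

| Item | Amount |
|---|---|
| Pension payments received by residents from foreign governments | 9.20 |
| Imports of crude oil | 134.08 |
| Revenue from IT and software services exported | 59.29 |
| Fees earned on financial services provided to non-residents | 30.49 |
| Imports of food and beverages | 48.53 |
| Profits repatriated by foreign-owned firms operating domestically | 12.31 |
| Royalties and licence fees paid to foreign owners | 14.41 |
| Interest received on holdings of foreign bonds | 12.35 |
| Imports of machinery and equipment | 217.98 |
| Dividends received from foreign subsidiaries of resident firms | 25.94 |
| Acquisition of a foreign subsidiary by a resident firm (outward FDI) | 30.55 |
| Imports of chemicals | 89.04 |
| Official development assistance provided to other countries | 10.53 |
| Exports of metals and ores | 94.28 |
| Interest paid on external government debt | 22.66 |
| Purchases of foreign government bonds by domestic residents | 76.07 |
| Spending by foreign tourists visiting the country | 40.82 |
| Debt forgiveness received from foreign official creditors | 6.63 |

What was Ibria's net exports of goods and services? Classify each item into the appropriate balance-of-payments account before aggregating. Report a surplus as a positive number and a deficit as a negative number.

-279.16

Goods: -48.53 - 217.98 + 94.28 - 89.04 - 134.08 = -395.35
Services: -14.41 + 40.82 + 59.29 + 30.49 = 116.19
Trade balance = -395.35 + 116.19 = -279.16
(Excluded from the trade balance — secondary income: pension payments received by residents from foreign governments 9.20, official development assistance provided to other countries 10.53; primary income: profits repatriated by foreign-owned firms operating domestically 12.31, interest received on holdings of foreign bonds 12.35, dividends received from foreign subsidiaries of resident firms 25.94, interest paid on external government debt 22.66; financial account: acquisition of a foreign subsidiary by a resident firm (outward FDI) 30.55, purchases of foreign government bonds by domestic residents 76.07; capital account: debt forgiveness received from foreign official creditors 6.63.)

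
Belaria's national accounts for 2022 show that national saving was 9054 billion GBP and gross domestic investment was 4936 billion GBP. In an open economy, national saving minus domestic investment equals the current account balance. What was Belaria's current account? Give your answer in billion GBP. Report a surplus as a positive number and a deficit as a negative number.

4118

CA = S - I = 9054 - 4936 = 4118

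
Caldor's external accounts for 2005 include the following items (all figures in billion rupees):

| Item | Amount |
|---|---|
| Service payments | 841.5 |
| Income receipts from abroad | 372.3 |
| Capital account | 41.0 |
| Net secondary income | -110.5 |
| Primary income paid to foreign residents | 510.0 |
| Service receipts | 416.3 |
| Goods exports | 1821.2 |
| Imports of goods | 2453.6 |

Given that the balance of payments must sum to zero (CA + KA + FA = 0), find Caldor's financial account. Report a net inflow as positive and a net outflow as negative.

Goods balance = 1821.2 - 2453.6 = -632.4
Services balance = 416.3 - 841.5 = -425.2
Trade balance (goods + services) = -632.4 + (-425.2) = -1057.6
Net primary income = 372.3 - 510.0 = -137.7
Net secondary income = -110.5
Current account = -1057.6 + (-137.7) + (-110.5) = -1305.8
Financial account = -(-1305.8 + 41.0) = 1264.8

1264.8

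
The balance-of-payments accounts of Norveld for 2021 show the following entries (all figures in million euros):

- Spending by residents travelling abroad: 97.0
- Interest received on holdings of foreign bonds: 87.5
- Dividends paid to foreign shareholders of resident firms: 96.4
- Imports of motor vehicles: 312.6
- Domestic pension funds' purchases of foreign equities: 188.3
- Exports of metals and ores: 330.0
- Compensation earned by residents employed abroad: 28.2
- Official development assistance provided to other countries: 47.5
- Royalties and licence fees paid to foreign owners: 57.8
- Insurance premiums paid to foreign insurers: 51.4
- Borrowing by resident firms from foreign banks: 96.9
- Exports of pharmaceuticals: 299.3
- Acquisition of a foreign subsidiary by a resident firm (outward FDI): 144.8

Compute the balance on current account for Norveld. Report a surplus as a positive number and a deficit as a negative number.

82.3

Goods: -312.6 + 330.0 + 299.3 = 316.7
Services: -51.4 - 57.8 - 97.0 = -206.2
Primary income: -96.4 + 28.2 + 87.5 = 19.3
Secondary income: -47.5
Current account = 316.7 + (-206.2) + 19.3 + (-47.5) = 82.3
(Excluded from the current account — financial account: domestic pension funds' purchases of foreign equities 188.3, borrowing by resident firms from foreign banks 96.9, acquisition of a foreign subsidiary by a resident firm (outward FDI) 144.8.)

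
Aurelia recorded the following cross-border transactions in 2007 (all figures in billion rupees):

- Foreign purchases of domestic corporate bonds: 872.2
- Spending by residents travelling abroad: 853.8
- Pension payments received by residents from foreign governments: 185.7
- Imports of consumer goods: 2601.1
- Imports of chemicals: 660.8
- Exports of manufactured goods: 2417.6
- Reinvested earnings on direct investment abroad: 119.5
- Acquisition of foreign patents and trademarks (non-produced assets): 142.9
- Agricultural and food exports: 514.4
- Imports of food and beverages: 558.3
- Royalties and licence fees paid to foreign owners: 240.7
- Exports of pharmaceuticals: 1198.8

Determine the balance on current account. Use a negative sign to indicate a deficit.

-478.7

Goods: -660.8 + 2417.6 - 2601.1 + 1198.8 - 558.3 + 514.4 = 310.6
Services: -240.7 - 853.8 = -1094.5
Primary income: 119.5
Secondary income: 185.7
Current account = 310.6 + (-1094.5) + 119.5 + 185.7 = -478.7
(Excluded from the current account — financial account: foreign purchases of domestic corporate bonds 872.2; capital account: acquisition of foreign patents and trademarks (non-produced assets) 142.9.)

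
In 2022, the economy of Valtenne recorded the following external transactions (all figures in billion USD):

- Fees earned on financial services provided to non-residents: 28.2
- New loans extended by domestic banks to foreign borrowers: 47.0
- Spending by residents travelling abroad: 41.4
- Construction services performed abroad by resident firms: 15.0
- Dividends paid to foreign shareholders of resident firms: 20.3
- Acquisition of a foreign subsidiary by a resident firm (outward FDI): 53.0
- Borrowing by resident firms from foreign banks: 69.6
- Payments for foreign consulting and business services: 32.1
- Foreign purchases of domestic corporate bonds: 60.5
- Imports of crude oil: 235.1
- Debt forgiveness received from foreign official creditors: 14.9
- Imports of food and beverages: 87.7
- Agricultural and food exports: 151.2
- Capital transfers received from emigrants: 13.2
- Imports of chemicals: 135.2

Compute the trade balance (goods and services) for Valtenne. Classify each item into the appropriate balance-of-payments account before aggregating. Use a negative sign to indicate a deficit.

-337.1

Goods: -235.1 - 135.2 + 151.2 - 87.7 = -306.8
Services: 15.0 + 28.2 - 32.1 - 41.4 = -30.3
Trade balance = -306.8 + (-30.3) = -337.1
(Excluded from the trade balance — financial account: new loans extended by domestic banks to foreign borrowers 47.0, acquisition of a foreign subsidiary by a resident firm (outward FDI) 53.0, borrowing by resident firms from foreign banks 69.6, foreign purchases of domestic corporate bonds 60.5; primary income: dividends paid to foreign shareholders of resident firms 20.3; capital account: debt forgiveness received from foreign official creditors 14.9, capital transfers received from emigrants 13.2.)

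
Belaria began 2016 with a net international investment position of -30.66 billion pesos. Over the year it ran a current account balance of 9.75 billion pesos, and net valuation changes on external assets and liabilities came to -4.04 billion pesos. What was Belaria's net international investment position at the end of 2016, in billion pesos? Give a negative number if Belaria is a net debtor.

-24.95

Change in NIIP = current account + net valuation change = 9.75 + (-4.04) = 5.71
End-of-year NIIP = -30.66 + 5.71 = -24.95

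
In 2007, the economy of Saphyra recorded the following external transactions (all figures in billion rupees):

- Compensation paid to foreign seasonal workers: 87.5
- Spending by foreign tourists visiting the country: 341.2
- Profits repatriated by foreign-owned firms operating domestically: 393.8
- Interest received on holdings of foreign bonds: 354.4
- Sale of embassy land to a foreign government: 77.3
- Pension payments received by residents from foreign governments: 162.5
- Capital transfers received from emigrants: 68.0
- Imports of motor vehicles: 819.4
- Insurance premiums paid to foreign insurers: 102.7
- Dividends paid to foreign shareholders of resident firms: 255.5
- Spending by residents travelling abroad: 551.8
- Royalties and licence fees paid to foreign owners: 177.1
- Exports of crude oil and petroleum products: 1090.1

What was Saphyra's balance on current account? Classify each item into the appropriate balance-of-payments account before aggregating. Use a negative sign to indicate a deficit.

-439.6

Goods: 1090.1 - 819.4 = 270.7
Services: -177.1 + 341.2 - 551.8 - 102.7 = -490.4
Primary income: -255.5 - 87.5 - 393.8 + 354.4 = -382.4
Secondary income: 162.5
Current account = 270.7 + (-490.4) + (-382.4) + 162.5 = -439.6
(Excluded from the current account — capital account: sale of embassy land to a foreign government 77.3, capital transfers received from emigrants 68.0.)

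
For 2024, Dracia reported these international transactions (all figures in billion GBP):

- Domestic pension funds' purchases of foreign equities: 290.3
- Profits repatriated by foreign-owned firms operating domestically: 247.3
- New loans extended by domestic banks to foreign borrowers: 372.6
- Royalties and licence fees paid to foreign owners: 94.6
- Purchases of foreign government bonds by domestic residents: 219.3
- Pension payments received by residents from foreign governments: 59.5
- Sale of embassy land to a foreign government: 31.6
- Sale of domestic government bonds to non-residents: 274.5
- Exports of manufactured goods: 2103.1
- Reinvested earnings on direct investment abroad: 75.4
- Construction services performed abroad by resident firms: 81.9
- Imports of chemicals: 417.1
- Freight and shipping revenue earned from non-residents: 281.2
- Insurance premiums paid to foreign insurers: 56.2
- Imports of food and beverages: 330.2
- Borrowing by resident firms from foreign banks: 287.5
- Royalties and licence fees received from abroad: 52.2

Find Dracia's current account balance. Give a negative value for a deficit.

1507.9

Goods: -330.2 + 2103.1 - 417.1 = 1355.8
Services: -94.6 + 81.9 + 52.2 - 56.2 + 281.2 = 264.5
Primary income: -247.3 + 75.4 = -171.9
Secondary income: 59.5
Current account = 1355.8 + 264.5 + (-171.9) + 59.5 = 1507.9
(Excluded from the current account — financial account: domestic pension funds' purchases of foreign equities 290.3, new loans extended by domestic banks to foreign borrowers 372.6, purchases of foreign government bonds by domestic residents 219.3, sale of domestic government bonds to non-residents 274.5, borrowing by resident firms from foreign banks 287.5; capital account: sale of embassy land to a foreign government 31.6.)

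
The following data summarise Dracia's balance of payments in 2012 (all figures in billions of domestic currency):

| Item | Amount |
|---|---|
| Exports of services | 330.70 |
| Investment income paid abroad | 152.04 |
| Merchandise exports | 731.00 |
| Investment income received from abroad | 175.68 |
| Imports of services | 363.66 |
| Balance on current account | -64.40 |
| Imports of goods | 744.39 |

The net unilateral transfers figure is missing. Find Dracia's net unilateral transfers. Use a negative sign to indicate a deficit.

-41.69

Current account = goods balance + services balance + net primary income + net secondary income
Sum of the known components = -22.71
Net unilateral transfers = CA - (known components) = -64.40 - (-22.71) = -41.69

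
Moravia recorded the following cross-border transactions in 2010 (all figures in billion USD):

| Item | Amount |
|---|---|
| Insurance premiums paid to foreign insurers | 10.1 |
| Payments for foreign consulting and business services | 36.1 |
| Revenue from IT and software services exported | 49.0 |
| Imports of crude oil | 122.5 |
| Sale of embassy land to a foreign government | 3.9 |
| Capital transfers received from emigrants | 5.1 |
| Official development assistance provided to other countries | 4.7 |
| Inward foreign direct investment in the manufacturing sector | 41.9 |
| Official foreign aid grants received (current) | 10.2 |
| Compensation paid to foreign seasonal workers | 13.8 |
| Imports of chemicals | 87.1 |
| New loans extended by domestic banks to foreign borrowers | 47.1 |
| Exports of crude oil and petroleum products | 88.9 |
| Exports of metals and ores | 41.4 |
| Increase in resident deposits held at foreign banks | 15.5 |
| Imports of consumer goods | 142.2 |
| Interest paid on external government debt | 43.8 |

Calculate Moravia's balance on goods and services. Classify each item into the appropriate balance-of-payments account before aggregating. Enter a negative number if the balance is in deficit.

Goods: -122.5 + 88.9 + 41.4 - 87.1 - 142.2 = -221.5
Services: 49.0 - 36.1 - 10.1 = 2.8
Trade balance = -221.5 + 2.8 = -218.7
(Excluded from the trade balance — capital account: sale of embassy land to a foreign government 3.9, capital transfers received from emigrants 5.1; secondary income: official development assistance provided to other countries 4.7, official foreign aid grants received (current) 10.2; financial account: inward foreign direct investment in the manufacturing sector 41.9, new loans extended by domestic banks to foreign borrowers 47.1, increase in resident deposits held at foreign banks 15.5; primary income: compensation paid to foreign seasonal workers 13.8, interest paid on external government debt 43.8.)

-218.7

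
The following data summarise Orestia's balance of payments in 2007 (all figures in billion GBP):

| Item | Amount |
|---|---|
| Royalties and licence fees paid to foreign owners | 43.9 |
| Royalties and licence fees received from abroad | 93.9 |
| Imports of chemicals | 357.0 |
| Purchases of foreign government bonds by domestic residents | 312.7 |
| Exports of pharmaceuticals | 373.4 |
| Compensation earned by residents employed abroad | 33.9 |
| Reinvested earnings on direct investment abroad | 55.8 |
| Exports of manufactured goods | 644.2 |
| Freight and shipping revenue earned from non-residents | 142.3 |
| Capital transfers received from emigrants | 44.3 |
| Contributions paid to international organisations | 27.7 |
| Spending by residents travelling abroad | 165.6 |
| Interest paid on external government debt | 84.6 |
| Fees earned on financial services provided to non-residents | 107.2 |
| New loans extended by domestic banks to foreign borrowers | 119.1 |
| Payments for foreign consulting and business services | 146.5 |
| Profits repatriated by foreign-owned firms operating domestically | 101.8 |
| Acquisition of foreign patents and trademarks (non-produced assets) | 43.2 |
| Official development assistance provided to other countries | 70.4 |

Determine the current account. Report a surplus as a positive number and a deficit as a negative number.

453.2

Goods: 373.4 + 644.2 - 357.0 = 660.6
Services: -146.5 + 107.2 + 142.3 + 93.9 - 165.6 - 43.9 = -12.6
Primary income: -84.6 + 33.9 + 55.8 - 101.8 = -96.7
Secondary income: -27.7 - 70.4 = -98.1
Current account = 660.6 + (-12.6) + (-96.7) + (-98.1) = 453.2
(Excluded from the current account — financial account: purchases of foreign government bonds by domestic residents 312.7, new loans extended by domestic banks to foreign borrowers 119.1; capital account: capital transfers received from emigrants 44.3, acquisition of foreign patents and trademarks (non-produced assets) 43.2.)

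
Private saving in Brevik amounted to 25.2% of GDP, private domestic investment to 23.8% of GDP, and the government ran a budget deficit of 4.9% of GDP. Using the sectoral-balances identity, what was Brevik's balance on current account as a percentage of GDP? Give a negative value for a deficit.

By the sectoral-balances identity, CA = (S_private - I) + (T - G).
Private balance = 25.2 - 23.8 = 1.4
Government balance (T - G) = -4.9
CA = 1.4 + (-4.9) = -3.5

-3.5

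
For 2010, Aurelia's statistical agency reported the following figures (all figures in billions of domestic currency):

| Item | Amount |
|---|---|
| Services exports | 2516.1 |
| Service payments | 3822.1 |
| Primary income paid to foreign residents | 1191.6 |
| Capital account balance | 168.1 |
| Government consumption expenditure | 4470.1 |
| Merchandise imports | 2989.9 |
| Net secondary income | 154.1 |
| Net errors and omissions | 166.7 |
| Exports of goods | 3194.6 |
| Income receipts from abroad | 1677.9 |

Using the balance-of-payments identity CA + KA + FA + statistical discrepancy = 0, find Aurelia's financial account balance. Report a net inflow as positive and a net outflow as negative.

126.1

Goods balance = 3194.6 - 2989.9 = 204.7
Services balance = 2516.1 - 3822.1 = -1306.0
Trade balance (goods + services) = 204.7 + (-1306.0) = -1101.3
Net primary income = 1677.9 - 1191.6 = 486.3
Net secondary income = 154.1
Current account = -1101.3 + 486.3 + 154.1 = -460.9
Financial account = -(-460.9 + 168.1 + 166.7) = 126.1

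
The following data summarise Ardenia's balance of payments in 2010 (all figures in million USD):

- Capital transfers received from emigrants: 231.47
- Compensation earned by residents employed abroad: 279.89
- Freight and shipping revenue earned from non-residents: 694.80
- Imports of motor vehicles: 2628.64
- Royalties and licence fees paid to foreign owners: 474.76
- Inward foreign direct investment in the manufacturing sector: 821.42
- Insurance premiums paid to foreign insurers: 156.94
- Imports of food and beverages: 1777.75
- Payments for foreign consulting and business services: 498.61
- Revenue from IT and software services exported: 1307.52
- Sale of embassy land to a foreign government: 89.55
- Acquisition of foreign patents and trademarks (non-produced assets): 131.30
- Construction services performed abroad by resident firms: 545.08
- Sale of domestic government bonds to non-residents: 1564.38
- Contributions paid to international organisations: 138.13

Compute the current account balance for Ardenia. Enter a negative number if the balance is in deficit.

Goods: -2628.64 - 1777.75 = -4406.39
Services: -498.61 - 474.76 - 156.94 + 545.08 + 694.80 + 1307.52 = 1417.09
Primary income: 279.89
Secondary income: -138.13
Current account = (-4406.39) + 1417.09 + 279.89 + (-138.13) = -2847.54
(Excluded from the current account — capital account: capital transfers received from emigrants 231.47, sale of embassy land to a foreign government 89.55, acquisition of foreign patents and trademarks (non-produced assets) 131.30; financial account: inward foreign direct investment in the manufacturing sector 821.42, sale of domestic government bonds to non-residents 1564.38.)

-2847.54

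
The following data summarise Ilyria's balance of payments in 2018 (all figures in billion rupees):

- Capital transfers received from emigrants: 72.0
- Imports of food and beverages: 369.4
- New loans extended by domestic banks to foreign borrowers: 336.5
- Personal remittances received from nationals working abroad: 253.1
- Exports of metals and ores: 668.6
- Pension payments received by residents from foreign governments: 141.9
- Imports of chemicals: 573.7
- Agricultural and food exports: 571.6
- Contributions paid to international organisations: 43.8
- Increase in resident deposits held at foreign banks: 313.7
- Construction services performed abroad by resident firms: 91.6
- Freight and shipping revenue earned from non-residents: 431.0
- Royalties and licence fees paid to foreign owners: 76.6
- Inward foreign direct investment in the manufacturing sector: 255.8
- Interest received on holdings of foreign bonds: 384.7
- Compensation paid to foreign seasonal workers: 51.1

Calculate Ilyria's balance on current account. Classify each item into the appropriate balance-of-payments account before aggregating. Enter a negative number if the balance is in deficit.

Goods: 571.6 + 668.6 - 369.4 - 573.7 = 297.1
Services: -76.6 + 431.0 + 91.6 = 446.0
Primary income: -51.1 + 384.7 = 333.6
Secondary income: 253.1 - 43.8 + 141.9 = 351.2
Current account = 297.1 + 446.0 + 333.6 + 351.2 = 1427.9
(Excluded from the current account — capital account: capital transfers received from emigrants 72.0; financial account: new loans extended by domestic banks to foreign borrowers 336.5, increase in resident deposits held at foreign banks 313.7, inward foreign direct investment in the manufacturing sector 255.8.)

1427.9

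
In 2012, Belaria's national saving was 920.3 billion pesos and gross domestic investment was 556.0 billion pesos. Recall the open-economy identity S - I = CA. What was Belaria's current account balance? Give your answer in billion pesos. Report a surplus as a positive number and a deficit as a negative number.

CA = S - I = 920.3 - 556.0 = 364.3

364.3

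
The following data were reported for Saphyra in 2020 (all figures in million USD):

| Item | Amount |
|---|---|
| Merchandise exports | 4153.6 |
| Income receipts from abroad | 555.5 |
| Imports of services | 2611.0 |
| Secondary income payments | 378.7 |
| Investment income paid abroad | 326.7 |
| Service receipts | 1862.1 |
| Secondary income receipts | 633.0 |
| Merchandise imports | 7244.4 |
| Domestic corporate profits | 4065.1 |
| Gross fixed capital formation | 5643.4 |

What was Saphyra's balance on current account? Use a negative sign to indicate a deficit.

-3356.6

Goods balance = 4153.6 - 7244.4 = -3090.8
Services balance = 1862.1 - 2611.0 = -748.9
Trade balance (goods + services) = -3090.8 + (-748.9) = -3839.7
Net primary income = 555.5 - 326.7 = 228.8
Net secondary income = 633.0 - 378.7 = 254.3
Current account = -3839.7 + 228.8 + 254.3 = -3356.6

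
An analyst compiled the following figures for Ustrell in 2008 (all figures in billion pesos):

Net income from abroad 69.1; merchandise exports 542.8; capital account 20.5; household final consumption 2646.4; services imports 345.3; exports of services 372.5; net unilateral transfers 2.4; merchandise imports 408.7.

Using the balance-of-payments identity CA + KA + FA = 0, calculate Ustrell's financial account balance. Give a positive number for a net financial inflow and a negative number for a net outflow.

-253.3

Goods balance = 542.8 - 408.7 = 134.1
Services balance = 372.5 - 345.3 = 27.2
Trade balance (goods + services) = 134.1 + 27.2 = 161.3
Net primary income = 69.1
Net secondary income = 2.4
Current account = 161.3 + 69.1 + 2.4 = 232.8
Financial account = -(232.8 + 20.5) = -253.3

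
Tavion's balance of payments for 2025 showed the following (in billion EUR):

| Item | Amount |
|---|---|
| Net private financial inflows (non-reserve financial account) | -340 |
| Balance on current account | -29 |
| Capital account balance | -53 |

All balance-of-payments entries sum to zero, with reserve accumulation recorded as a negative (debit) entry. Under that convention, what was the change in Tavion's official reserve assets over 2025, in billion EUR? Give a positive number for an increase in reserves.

-422

Official reserve transactions balance = -((-29) + (-53) + (-340)) = 422
An accumulation of reserves is recorded as a debit (negative entry), so the change in the stock of reserves is the negative of that balance.
Change in official reserves = -(422) = -422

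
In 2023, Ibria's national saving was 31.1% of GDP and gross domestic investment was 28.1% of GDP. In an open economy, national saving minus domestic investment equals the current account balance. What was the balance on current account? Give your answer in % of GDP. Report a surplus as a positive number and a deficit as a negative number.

CA = S - I = 31.1 - 28.1 = 3.0

3.0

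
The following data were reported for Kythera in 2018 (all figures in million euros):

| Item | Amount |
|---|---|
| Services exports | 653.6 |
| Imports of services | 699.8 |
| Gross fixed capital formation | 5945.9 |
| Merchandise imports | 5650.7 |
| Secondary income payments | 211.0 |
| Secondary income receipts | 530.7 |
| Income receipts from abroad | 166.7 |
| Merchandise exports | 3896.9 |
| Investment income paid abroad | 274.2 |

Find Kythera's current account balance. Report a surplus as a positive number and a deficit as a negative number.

-1587.8

Goods balance = 3896.9 - 5650.7 = -1753.8
Services balance = 653.6 - 699.8 = -46.2
Trade balance (goods + services) = -1753.8 + (-46.2) = -1800.0
Net primary income = 166.7 - 274.2 = -107.5
Net secondary income = 530.7 - 211.0 = 319.7
Current account = -1800.0 + (-107.5) + 319.7 = -1587.8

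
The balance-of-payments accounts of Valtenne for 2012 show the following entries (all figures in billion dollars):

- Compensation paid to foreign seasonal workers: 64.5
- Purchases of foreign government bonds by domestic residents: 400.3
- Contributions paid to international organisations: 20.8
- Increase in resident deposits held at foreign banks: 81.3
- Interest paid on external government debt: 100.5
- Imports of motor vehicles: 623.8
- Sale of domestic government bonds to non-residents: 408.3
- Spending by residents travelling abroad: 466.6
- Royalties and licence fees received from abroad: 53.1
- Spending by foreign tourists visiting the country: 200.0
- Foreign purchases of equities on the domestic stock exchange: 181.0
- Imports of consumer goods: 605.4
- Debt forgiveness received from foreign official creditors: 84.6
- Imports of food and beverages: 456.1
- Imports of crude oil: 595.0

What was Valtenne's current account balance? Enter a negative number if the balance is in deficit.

-2679.6

Goods: -595.0 - 605.4 - 623.8 - 456.1 = -2280.3
Services: -466.6 + 200.0 + 53.1 = -213.5
Primary income: -64.5 - 100.5 = -165.0
Secondary income: -20.8
Current account = (-2280.3) + (-213.5) + (-165.0) + (-20.8) = -2679.6
(Excluded from the current account — financial account: purchases of foreign government bonds by domestic residents 400.3, increase in resident deposits held at foreign banks 81.3, sale of domestic government bonds to non-residents 408.3, foreign purchases of equities on the domestic stock exchange 181.0; capital account: debt forgiveness received from foreign official creditors 84.6.)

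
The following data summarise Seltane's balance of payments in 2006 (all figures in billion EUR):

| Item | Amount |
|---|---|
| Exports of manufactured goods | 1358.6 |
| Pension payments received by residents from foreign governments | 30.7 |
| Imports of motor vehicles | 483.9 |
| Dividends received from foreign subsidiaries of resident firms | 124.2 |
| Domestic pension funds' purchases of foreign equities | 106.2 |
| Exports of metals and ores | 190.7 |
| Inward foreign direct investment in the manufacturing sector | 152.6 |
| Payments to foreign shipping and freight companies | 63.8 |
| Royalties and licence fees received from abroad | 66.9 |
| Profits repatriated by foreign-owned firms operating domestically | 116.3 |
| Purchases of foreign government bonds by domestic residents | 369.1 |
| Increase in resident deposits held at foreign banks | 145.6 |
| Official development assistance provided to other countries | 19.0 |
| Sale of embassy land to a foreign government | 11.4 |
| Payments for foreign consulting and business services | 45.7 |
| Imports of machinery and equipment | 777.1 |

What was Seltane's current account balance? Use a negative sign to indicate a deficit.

265.3

Goods: -777.1 + 190.7 + 1358.6 - 483.9 = 288.3
Services: 66.9 - 63.8 - 45.7 = -42.6
Primary income: 124.2 - 116.3 = 7.9
Secondary income: 30.7 - 19.0 = 11.7
Current account = 288.3 + (-42.6) + 7.9 + 11.7 = 265.3
(Excluded from the current account — financial account: domestic pension funds' purchases of foreign equities 106.2, inward foreign direct investment in the manufacturing sector 152.6, purchases of foreign government bonds by domestic residents 369.1, increase in resident deposits held at foreign banks 145.6; capital account: sale of embassy land to a foreign government 11.4.)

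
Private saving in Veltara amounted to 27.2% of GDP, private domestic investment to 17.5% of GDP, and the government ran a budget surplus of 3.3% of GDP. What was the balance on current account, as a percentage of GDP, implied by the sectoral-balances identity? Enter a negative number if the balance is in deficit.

By the sectoral-balances identity, CA = (S_private - I) + (T - G).
Private balance = 27.2 - 17.5 = 9.7
Government balance (T - G) = 3.3
CA = 9.7 + 3.3 = 13.0

13.0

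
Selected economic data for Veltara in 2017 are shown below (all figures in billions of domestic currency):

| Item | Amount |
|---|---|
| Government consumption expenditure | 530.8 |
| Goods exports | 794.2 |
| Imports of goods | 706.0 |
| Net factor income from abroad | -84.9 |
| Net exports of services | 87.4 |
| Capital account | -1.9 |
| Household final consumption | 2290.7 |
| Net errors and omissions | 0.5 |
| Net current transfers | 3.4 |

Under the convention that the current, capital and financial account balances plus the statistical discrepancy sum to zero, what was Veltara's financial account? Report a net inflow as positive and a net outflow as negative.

-92.7

Goods balance = 794.2 - 706.0 = 88.2
Services balance = 87.4
Trade balance (goods + services) = 88.2 + 87.4 = 175.6
Net primary income = -84.9
Net secondary income = 3.4
Current account = 175.6 + (-84.9) + 3.4 = 94.1
Financial account = -(94.1 + (-1.9) + 0.5) = -92.7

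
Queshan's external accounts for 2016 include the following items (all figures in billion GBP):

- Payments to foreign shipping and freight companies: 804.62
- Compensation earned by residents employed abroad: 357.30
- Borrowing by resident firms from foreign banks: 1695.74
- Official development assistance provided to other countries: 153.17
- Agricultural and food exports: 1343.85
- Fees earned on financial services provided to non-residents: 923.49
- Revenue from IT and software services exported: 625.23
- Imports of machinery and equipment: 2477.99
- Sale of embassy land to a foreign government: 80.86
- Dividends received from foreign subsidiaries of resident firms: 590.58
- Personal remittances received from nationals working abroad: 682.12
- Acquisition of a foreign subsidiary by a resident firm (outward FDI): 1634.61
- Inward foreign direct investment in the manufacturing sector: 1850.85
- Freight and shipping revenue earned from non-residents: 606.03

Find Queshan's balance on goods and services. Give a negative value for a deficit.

215.99

Goods: 1343.85 - 2477.99 = -1134.14
Services: 625.23 + 923.49 - 804.62 + 606.03 = 1350.13
Trade balance = -1134.14 + 1350.13 = 215.99
(Excluded from the trade balance — primary income: compensation earned by residents employed abroad 357.30, dividends received from foreign subsidiaries of resident firms 590.58; financial account: borrowing by resident firms from foreign banks 1695.74, acquisition of a foreign subsidiary by a resident firm (outward FDI) 1634.61, inward foreign direct investment in the manufacturing sector 1850.85; secondary income: official development assistance provided to other countries 153.17, personal remittances received from nationals working abroad 682.12; capital account: sale of embassy land to a foreign government 80.86.)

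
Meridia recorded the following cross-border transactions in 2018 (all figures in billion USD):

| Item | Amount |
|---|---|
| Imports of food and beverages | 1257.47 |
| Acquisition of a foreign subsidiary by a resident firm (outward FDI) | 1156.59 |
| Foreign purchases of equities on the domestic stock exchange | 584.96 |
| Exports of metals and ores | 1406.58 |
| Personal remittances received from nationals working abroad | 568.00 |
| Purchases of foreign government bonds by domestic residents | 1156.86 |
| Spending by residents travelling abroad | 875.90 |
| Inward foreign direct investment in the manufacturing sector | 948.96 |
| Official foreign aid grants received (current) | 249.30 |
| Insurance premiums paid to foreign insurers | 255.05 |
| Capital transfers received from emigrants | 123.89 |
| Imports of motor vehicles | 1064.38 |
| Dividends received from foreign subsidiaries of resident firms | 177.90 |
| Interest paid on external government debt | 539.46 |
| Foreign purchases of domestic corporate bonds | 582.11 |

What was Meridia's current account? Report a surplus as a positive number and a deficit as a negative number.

-1590.48

Goods: 1406.58 - 1257.47 - 1064.38 = -915.27
Services: -875.90 - 255.05 = -1130.95
Primary income: -539.46 + 177.90 = -361.56
Secondary income: 249.30 + 568.00 = 817.30
Current account = (-915.27) + (-1130.95) + (-361.56) + 817.30 = -1590.48
(Excluded from the current account — financial account: acquisition of a foreign subsidiary by a resident firm (outward FDI) 1156.59, foreign purchases of equities on the domestic stock exchange 584.96, purchases of foreign government bonds by domestic residents 1156.86, inward foreign direct investment in the manufacturing sector 948.96, foreign purchases of domestic corporate bonds 582.11; capital account: capital transfers received from emigrants 123.89.)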